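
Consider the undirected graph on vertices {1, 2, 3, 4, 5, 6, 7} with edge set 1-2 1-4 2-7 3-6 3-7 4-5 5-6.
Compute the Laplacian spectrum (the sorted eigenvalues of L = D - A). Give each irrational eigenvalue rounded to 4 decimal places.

With the vertex order [1, 2, 3, 4, 5, 6, 7], the degrees are [2, 2, 2, 2, 2, 2, 2], giving D = diag(2, 2, 2, 2, 2, 2, 2) and L = D - A. Diagonalising L (or applying a numerical eigensolver to the 7x7 matrix) gives the spectrum above. The single zero eigenvalue shows the graph is connected. The eigenvalues sum to 14, which equals trace(L) = 2|E|. By the matrix-tree theorem the graph has (1/7) * product of the nonzero eigenvalues = 7 spanning trees.

[0, 0.7530, 0.7530, 2.4450, 2.4450, 3.8019, 3.8019]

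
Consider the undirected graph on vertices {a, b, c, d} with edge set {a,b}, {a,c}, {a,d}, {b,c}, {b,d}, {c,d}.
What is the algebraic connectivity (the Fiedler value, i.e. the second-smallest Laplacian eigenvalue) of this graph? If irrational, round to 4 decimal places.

With the vertex order [a, b, c, d], the degrees are [3, 3, 3, 3], giving D = diag(3, 3, 3, 3) and L = D - A. The smallest Laplacian eigenvalue is always 0. The next one, lambda_2 = 4, measures how hard the graph is to disconnect: larger values mean better connectivity.

4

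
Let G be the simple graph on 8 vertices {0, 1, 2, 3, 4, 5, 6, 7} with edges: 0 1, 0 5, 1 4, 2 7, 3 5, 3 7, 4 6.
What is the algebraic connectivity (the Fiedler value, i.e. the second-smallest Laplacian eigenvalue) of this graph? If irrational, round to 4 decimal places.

0.1522

Reading degrees in the order [0, 1, 2, 3, 4, 5, 6, 7] gives [2, 2, 1, 2, 2, 2, 1, 2]; set D = diag(2, 2, 1, 2, 2, 2, 1, 2) and form L = D - A. The smallest Laplacian eigenvalue is always 0. The next one, lambda_2 = 0.1522, measures how hard the graph is to disconnect: larger values mean better connectivity. The largest eigenvalue, 3.8478, is at most the vertex count 8. The eigenvalues sum to 14, which equals trace(L) = 2|E|.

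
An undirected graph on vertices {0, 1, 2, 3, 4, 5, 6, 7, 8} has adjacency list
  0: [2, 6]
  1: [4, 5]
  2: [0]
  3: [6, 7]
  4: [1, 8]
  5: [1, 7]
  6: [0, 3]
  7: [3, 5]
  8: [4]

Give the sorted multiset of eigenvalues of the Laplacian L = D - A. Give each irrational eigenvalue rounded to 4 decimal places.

[0, 0.1206, 0.4679, 1, 1.6527, 2.3473, 3, 3.5321, 3.8794]

Each diagonal entry of L is the vertex degree and each off-diagonal entry is -1 where an edge is present, 0 otherwise; in the order [0, 1, 2, 3, 4, 5, 6, 7, 8] the diagonal is [2, 2, 1, 2, 2, 2, 2, 2, 1]. Diagonalising L (or applying a numerical eigensolver to the 9x9 matrix) gives the spectrum above. The single zero eigenvalue shows the graph is connected. The eigenvalues sum to 16, which equals trace(L) = 2|E|. The largest eigenvalue, 3.8794, is at most the vertex count 9.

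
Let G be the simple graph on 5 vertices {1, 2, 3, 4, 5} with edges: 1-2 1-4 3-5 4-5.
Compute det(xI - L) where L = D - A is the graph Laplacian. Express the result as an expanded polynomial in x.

Each diagonal entry of L is the vertex degree and each off-diagonal entry is -1 where an edge is present, 0 otherwise; in the order [1, 2, 3, 4, 5] the diagonal is [2, 1, 1, 2, 2]. L has integer entries, so p(x) = det(xI - L) has integer coefficients. Expanding the determinant yields x^5 - 8x^4 + 21x^3 - 20x^2 + 5x. Since p(0) = det(-L) = 0, x divides p(x).

x^5 - 8x^4 + 21x^3 - 20x^2 + 5x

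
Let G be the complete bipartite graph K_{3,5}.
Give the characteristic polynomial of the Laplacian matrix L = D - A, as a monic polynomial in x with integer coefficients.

x^8 - 30x^7 + 375x^6 - 2540x^5 + 10095x^4 - 23598x^3 + 30105x^2 - 16200x

The graph has 8 vertices and degree multiset [5, 5, 5, 3, 3, 3, 3, 3]; D is the diagonal matrix of degrees and L = D - A. Computing det(xI - L) by cofactor expansion (or equivalently via sum-over-permutations) gives x^8 - 30x^7 + 375x^6 - 2540x^5 + 10095x^4 - 23598x^3 + 30105x^2 - 16200x. The coefficient of x^7 equals -trace(L) = -30, matching the sum of degrees. The eigenvalues sum to 30, which equals trace(L) = 2|E|.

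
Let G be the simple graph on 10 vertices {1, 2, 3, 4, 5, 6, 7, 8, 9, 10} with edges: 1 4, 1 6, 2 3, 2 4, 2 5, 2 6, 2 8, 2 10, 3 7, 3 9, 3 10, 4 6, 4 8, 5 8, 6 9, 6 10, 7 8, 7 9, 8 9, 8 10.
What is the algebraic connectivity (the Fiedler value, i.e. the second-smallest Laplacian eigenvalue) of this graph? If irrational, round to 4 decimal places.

Each diagonal entry of L is the vertex degree and each off-diagonal entry is -1 where an edge is present, 0 otherwise; in the order [1, 2, 3, 4, 5, 6, 7, 8, 9, 10] the diagonal is [2, 6, 4, 4, 2, 5, 3, 6, 4, 4]. The smallest Laplacian eigenvalue is always 0. The next one, lambda_2 = 1.3368, measures how hard the graph is to disconnect: larger values mean better connectivity. The largest eigenvalue, 7.9748, is at most the vertex count 10. The eigenvalues sum to 40, which equals trace(L) = 2|E|.

1.3368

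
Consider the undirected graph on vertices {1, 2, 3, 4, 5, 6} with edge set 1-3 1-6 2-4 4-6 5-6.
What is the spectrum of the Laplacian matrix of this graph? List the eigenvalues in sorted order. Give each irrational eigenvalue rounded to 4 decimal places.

[0, 0.3820, 0.6972, 2, 2.6180, 4.3028]

Each diagonal entry of L is the vertex degree and each off-diagonal entry is -1 where an edge is present, 0 otherwise; in the order [1, 2, 3, 4, 5, 6] the diagonal is [2, 1, 1, 2, 1, 3]. The multiplicity of 0 as a Laplacian eigenvalue equals the number of connected components. The single zero eigenvalue shows the graph is connected. The largest eigenvalue, 4.3028, is at most the vertex count 6.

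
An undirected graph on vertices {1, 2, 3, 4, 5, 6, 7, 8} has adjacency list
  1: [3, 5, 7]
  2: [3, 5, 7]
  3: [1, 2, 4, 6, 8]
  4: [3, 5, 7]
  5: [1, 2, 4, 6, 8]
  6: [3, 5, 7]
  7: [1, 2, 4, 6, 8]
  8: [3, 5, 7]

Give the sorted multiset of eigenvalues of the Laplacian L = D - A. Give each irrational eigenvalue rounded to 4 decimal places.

[0, 3, 3, 3, 3, 5, 5, 8]

Each diagonal entry of L is the vertex degree and each off-diagonal entry is -1 where an edge is present, 0 otherwise; in the order [1, 2, 3, 4, 5, 6, 7, 8] the diagonal is [3, 3, 5, 3, 5, 3, 5, 3]. L is symmetric positive semidefinite, so every eigenvalue is real and nonnegative. The single zero eigenvalue shows the graph is connected. The largest eigenvalue, 8, is at most the vertex count 8.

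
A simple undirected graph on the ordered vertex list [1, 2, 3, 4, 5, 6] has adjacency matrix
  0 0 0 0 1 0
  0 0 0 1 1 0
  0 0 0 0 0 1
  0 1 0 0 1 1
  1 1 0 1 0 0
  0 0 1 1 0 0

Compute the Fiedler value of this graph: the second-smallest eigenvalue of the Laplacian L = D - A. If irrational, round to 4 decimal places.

0.4131

With the vertex order [1, 2, 3, 4, 5, 6], the degrees are [1, 2, 1, 3, 3, 2], giving D = diag(1, 2, 1, 3, 3, 2) and L = D - A. The smallest Laplacian eigenvalue is always 0. The next one, lambda_2 = 0.4131, measures how hard the graph is to disconnect: larger values mean better connectivity. There is one zero in the spectrum, matching the 1 component. By the matrix-tree theorem the graph has (1/6) * product of the nonzero eigenvalues = 3 spanning trees.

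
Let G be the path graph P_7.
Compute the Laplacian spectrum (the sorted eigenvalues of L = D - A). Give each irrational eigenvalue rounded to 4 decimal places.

[0, 0.1981, 0.7530, 1.5550, 2.4450, 3.2470, 3.8019]

The graph has 7 vertices and degree multiset [2, 2, 2, 2, 2, 1, 1]; D is the diagonal matrix of degrees and L = D - A. Diagonalising L (or applying a numerical eigensolver to the 7x7 matrix) gives the spectrum above.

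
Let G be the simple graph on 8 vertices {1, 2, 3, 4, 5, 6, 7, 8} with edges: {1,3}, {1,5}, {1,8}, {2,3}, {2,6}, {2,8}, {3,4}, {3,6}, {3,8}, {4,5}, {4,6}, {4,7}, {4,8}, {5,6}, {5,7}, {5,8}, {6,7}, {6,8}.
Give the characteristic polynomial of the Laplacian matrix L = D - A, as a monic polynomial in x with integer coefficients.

Each diagonal entry of L is the vertex degree and each off-diagonal entry is -1 where an edge is present, 0 otherwise; in the order [1, 2, 3, 4, 5, 6, 7, 8] the diagonal is [3, 3, 5, 5, 5, 6, 3, 6]. Computing det(xI - L) by cofactor expansion (or equivalently via sum-over-permutations) gives x^8 - 36x^7 + 543x^6 - 4436x^5 + 21132x^4 - 58502x^3 + 86861x^2 - 53248x. The constant term is 0 because L is singular (the all-ones vector lies in its kernel).

x^8 - 36x^7 + 543x^6 - 4436x^5 + 21132x^4 - 58502x^3 + 86861x^2 - 53248x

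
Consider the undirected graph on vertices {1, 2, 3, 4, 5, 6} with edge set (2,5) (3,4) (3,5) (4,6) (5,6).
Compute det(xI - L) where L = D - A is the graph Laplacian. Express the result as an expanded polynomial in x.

Each diagonal entry of L is the vertex degree and each off-diagonal entry is -1 where an edge is present, 0 otherwise; in the order [1, 2, 3, 4, 5, 6] the diagonal is [0, 1, 2, 2, 3, 2]. L has integer entries, so p(x) = det(xI - L) has integer coefficients. Expanding the determinant yields x^6 - 10x^5 + 34x^4 - 46x^3 + 20x^2. Since p(0) = det(-L) = 0, x divides p(x). There are 2 zeros in the spectrum, matching the 2 components.

x^6 - 10x^5 + 34x^4 - 46x^3 + 20x^2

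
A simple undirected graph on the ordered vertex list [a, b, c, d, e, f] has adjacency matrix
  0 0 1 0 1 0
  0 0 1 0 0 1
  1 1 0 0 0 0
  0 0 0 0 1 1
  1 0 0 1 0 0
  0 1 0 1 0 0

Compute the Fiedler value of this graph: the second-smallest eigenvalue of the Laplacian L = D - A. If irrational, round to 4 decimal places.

1

With the vertex order [a, b, c, d, e, f], the degrees are [2, 2, 2, 2, 2, 2], giving D = diag(2, 2, 2, 2, 2, 2) and L = D - A. The sorted Laplacian eigenvalues are [0, 1, 1, 3, 3, 4]; the algebraic connectivity is the second entry, 1. The eigenvalues sum to 12, which equals trace(L) = 2|E|.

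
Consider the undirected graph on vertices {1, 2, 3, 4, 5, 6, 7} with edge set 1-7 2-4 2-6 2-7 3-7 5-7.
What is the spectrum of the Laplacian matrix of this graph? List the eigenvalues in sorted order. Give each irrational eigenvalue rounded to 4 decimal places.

Each diagonal entry of L is the vertex degree and each off-diagonal entry is -1 where an edge is present, 0 otherwise; in the order [1, 2, 3, 4, 5, 6, 7] the diagonal is [1, 3, 1, 1, 1, 1, 4]. L is symmetric positive semidefinite, so every eigenvalue is real and nonnegative. The eigenvalues sum to 12, which equals trace(L) = 2|E|. By the matrix-tree theorem the graph has (1/7) * product of the nonzero eigenvalues = 1 spanning tree.

[0, 0.3983, 1, 1, 1, 3.3399, 5.2618]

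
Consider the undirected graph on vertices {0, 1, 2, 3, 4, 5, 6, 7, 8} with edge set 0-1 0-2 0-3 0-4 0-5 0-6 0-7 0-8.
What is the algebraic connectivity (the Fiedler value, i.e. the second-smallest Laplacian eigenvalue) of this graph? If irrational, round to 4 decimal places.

Reading degrees in the order [0, 1, 2, 3, 4, 5, 6, 7, 8] gives [8, 1, 1, 1, 1, 1, 1, 1, 1]; set D = diag(8, 1, 1, 1, 1, 1, 1, 1, 1) and form L = D - A. The smallest Laplacian eigenvalue is always 0. The next one, lambda_2 = 1, measures how hard the graph is to disconnect: larger values mean better connectivity. By the matrix-tree theorem the graph has (1/9) * product of the nonzero eigenvalues = 1 spanning tree.

1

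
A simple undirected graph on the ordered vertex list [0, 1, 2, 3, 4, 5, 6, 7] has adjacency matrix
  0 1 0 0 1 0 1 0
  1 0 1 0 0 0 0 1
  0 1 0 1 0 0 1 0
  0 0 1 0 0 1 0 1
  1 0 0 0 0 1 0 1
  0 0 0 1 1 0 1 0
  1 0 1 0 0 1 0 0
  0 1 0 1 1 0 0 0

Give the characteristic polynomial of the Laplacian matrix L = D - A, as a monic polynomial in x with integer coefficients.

x^8 - 24x^7 + 240x^6 - 1296x^5 + 4080x^4 - 7488x^3 + 7424x^2 - 3072x

With the vertex order [0, 1, 2, 3, 4, 5, 6, 7], the degrees are [3, 3, 3, 3, 3, 3, 3, 3], giving D = diag(3, 3, 3, 3, 3, 3, 3, 3) and L = D - A. The eigenvalues of L are [0, 2, 2, 2, 4, 4, 4, 6]; the characteristic polynomial is the product of (x - lambda_i), which multiplies out to x^8 - 24x^7 + 240x^6 - 1296x^5 + 4080x^4 - 7488x^3 + 7424x^2 - 3072x. Since p(0) = det(-L) = 0, x divides p(x). The eigenvalues sum to 24, which equals trace(L) = 2|E|.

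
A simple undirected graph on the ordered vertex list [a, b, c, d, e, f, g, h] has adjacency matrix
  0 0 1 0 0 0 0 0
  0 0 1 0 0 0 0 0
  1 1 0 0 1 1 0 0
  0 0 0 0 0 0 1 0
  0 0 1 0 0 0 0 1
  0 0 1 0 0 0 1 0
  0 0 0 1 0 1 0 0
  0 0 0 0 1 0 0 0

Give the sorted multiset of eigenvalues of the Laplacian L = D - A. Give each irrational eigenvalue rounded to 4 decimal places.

With the vertex order [a, b, c, d, e, f, g, h], the degrees are [1, 1, 4, 1, 2, 2, 2, 1], giving D = diag(1, 1, 4, 1, 2, 2, 2, 1) and L = D - A. Diagonalising L (or applying a numerical eigensolver to the 8x8 matrix) gives the spectrum above.

[0, 0.2538, 0.5472, 1, 1.4689, 2.4066, 3.1504, 5.1732]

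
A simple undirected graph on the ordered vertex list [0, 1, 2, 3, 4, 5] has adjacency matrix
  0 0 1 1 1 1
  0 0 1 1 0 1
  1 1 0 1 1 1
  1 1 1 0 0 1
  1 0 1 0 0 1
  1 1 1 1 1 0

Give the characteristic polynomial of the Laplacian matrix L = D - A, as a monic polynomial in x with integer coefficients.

Reading degrees in the order [0, 1, 2, 3, 4, 5] gives [4, 3, 5, 4, 3, 5]; set D = diag(4, 3, 5, 4, 3, 5) and form L = D - A. Computing det(xI - L) by cofactor expansion (or equivalently via sum-over-permutations) gives x^6 - 24x^5 + 226x^4 - 1040x^3 + 2328x^2 - 2016x. The constant term is 0 because L is singular (the all-ones vector lies in its kernel). By the matrix-tree theorem the graph has (1/6) * product of the nonzero eigenvalues = 336 spanning trees. The largest eigenvalue, 6, is at most the vertex count 6.

x^6 - 24x^5 + 226x^4 - 1040x^3 + 2328x^2 - 2016x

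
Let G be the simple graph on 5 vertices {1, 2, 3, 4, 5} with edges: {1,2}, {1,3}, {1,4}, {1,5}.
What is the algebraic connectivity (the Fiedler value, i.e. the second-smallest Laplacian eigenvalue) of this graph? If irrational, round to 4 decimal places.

With the vertex order [1, 2, 3, 4, 5], the degrees are [4, 1, 1, 1, 1], giving D = diag(4, 1, 1, 1, 1) and L = D - A. The smallest Laplacian eigenvalue is always 0. The next one, lambda_2 = 1, measures how hard the graph is to disconnect: larger values mean better connectivity. The largest eigenvalue, 5, is at most the vertex count 5. The eigenvalues sum to 8, which equals trace(L) = 2|E|.

1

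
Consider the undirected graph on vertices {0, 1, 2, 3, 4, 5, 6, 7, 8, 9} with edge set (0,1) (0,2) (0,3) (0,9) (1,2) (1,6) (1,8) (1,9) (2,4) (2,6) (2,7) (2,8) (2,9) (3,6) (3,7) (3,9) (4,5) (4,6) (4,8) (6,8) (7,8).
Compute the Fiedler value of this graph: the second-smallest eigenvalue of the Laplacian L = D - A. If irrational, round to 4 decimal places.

Reading degrees in the order [0, 1, 2, 3, 4, 5, 6, 7, 8, 9] gives [4, 5, 7, 4, 4, 1, 5, 3, 5, 4]; set D = diag(4, 5, 7, 4, 4, 1, 5, 3, 5, 4) and form L = D - A. The smallest Laplacian eigenvalue is always 0. The next one, lambda_2 = 0.7688, measures how hard the graph is to disconnect: larger values mean better connectivity.

0.7688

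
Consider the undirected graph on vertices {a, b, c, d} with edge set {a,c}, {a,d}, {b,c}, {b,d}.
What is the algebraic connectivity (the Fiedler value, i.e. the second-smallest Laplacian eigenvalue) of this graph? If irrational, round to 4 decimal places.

2

Reading degrees in the order [a, b, c, d] gives [2, 2, 2, 2]; set D = diag(2, 2, 2, 2) and form L = D - A. The smallest Laplacian eigenvalue is always 0. The next one, lambda_2 = 2, measures how hard the graph is to disconnect: larger values mean better connectivity. The largest eigenvalue, 4, is at most the vertex count 4. The eigenvalues sum to 8, which equals trace(L) = 2|E|.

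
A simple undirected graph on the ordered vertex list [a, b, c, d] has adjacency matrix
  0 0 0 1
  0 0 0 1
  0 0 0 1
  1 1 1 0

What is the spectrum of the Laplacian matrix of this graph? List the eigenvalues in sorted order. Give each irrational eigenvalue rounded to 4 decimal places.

[0, 1, 1, 4]

Each diagonal entry of L is the vertex degree and each off-diagonal entry is -1 where an edge is present, 0 otherwise; in the order [a, b, c, d] the diagonal is [1, 1, 1, 3]. Since every row of L sums to 0, the all-ones vector is in the kernel and 0 is an eigenvalue. The largest eigenvalue, 4, is at most the vertex count 4.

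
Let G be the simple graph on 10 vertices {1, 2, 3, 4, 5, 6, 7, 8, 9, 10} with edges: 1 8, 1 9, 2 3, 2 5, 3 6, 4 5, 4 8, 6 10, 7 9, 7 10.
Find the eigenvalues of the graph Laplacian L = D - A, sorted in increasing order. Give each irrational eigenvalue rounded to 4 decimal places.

With the vertex order [1, 2, 3, 4, 5, 6, 7, 8, 9, 10], the degrees are [2, 2, 2, 2, 2, 2, 2, 2, 2, 2], giving D = diag(2, 2, 2, 2, 2, 2, 2, 2, 2, 2) and L = D - A. L is symmetric positive semidefinite, so every eigenvalue is real and nonnegative. The single zero eigenvalue shows the graph is connected. By the matrix-tree theorem the graph has (1/10) * product of the nonzero eigenvalues = 10 spanning trees.

[0, 0.3820, 0.3820, 1.3820, 1.3820, 2.6180, 2.6180, 3.6180, 3.6180, 4]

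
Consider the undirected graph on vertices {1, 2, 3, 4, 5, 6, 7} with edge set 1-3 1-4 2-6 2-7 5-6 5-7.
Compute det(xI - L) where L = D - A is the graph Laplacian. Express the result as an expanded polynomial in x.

x^7 - 12x^6 + 55x^5 - 120x^4 + 124x^3 - 48x^2

Each diagonal entry of L is the vertex degree and each off-diagonal entry is -1 where an edge is present, 0 otherwise; in the order [1, 2, 3, 4, 5, 6, 7] the diagonal is [2, 2, 1, 1, 2, 2, 2]. Computing det(xI - L) by cofactor expansion (or equivalently via sum-over-permutations) gives x^7 - 12x^6 + 55x^5 - 120x^4 + 124x^3 - 48x^2. The constant term is 0 because L is singular (the all-ones vector lies in its kernel). There are 2 zeros in the spectrum, matching the 2 components. The largest eigenvalue, 4, is at most the vertex count 7.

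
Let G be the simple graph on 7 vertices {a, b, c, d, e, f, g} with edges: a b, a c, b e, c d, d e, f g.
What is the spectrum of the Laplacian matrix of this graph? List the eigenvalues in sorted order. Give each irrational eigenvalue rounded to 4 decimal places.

[0, 0, 1.3820, 1.3820, 2, 3.6180, 3.6180]

Reading degrees in the order [a, b, c, d, e, f, g] gives [2, 2, 2, 2, 2, 1, 1]; set D = diag(2, 2, 2, 2, 2, 1, 1) and form L = D - A. The multiplicity of 0 as a Laplacian eigenvalue equals the number of connected components. The 2 zero eigenvalues correspond to the 2 connected components.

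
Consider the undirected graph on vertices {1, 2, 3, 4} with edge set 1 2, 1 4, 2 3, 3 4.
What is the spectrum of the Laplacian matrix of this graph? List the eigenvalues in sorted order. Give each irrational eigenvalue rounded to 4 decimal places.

[0, 2, 2, 4]

Each diagonal entry of L is the vertex degree and each off-diagonal entry is -1 where an edge is present, 0 otherwise; in the order [1, 2, 3, 4] the diagonal is [2, 2, 2, 2]. Since every row of L sums to 0, the all-ones vector is in the kernel and 0 is an eigenvalue. The largest eigenvalue, 4, is at most the vertex count 4. The eigenvalues sum to 8, which equals trace(L) = 2|E|.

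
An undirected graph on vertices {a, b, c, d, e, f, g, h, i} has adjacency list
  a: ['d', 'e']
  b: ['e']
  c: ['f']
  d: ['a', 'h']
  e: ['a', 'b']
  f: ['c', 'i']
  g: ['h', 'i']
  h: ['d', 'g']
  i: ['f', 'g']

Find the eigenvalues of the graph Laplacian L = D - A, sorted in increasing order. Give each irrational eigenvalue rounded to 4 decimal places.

[0, 0.1206, 0.4679, 1, 1.6527, 2.3473, 3, 3.5321, 3.8794]

Each diagonal entry of L is the vertex degree and each off-diagonal entry is -1 where an edge is present, 0 otherwise; in the order [a, b, c, d, e, f, g, h, i] the diagonal is [2, 1, 1, 2, 2, 2, 2, 2, 2]. Since every row of L sums to 0, the all-ones vector is in the kernel and 0 is an eigenvalue. The single zero eigenvalue shows the graph is connected. There is one zero in the spectrum, matching the 1 component.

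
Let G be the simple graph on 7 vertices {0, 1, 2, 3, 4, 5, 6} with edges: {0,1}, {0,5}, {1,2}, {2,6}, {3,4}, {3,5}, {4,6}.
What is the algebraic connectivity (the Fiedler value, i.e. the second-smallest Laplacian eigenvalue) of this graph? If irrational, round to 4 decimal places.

0.7530

With the vertex order [0, 1, 2, 3, 4, 5, 6], the degrees are [2, 2, 2, 2, 2, 2, 2], giving D = diag(2, 2, 2, 2, 2, 2, 2) and L = D - A. The sorted Laplacian eigenvalues are [0, 0.7530, 0.7530, 2.4450, 2.4450, 3.8019, 3.8019]; the algebraic connectivity is the second entry, 0.7530. There is one zero in the spectrum, matching the 1 component.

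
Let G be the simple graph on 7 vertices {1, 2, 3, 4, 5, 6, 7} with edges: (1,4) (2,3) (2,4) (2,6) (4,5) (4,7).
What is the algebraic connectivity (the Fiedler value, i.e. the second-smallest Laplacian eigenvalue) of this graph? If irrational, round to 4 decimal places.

With the vertex order [1, 2, 3, 4, 5, 6, 7], the degrees are [1, 3, 1, 4, 1, 1, 1], giving D = diag(1, 3, 1, 4, 1, 1, 1) and L = D - A. Computing the eigenvalues of L and sorting gives [0, 0.3983, 1, 1, 1, 3.3399, 5.2618]. The Fiedler value lambda_2 = 0.3983 is strictly positive, so the graph is connected. The largest eigenvalue, 5.2618, is at most the vertex count 7. The eigenvalues sum to 12, which equals trace(L) = 2|E|.

0.3983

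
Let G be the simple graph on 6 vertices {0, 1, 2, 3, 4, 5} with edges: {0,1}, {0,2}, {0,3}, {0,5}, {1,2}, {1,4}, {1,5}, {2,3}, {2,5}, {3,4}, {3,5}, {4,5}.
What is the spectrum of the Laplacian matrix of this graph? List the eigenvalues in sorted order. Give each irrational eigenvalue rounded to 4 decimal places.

Each diagonal entry of L is the vertex degree and each off-diagonal entry is -1 where an edge is present, 0 otherwise; in the order [0, 1, 2, 3, 4, 5] the diagonal is [4, 4, 4, 4, 3, 5]. Since every row of L sums to 0, the all-ones vector is in the kernel and 0 is an eigenvalue. The single zero eigenvalue shows the graph is connected. There is one zero in the spectrum, matching the 1 component.

[0, 3, 4, 5, 6, 6]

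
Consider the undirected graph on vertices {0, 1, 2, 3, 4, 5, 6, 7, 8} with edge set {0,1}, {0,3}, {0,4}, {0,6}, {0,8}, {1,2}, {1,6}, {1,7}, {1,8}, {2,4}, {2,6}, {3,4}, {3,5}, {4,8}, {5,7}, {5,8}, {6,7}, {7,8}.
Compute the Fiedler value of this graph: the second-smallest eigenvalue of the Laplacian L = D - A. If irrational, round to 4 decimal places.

Reading degrees in the order [0, 1, 2, 3, 4, 5, 6, 7, 8] gives [5, 5, 3, 3, 4, 3, 4, 4, 5]; set D = diag(5, 5, 3, 3, 4, 3, 4, 4, 5) and form L = D - A. Computing the eigenvalues of L and sorting gives [0, 1.8751, 2.4071, 3.6145, 4, 5.1524, 5.3633, 6.7616, 6.8260]. The Fiedler value lambda_2 = 1.8751 is strictly positive, so the graph is connected. The largest eigenvalue, 6.8260, is at most the vertex count 9.

1.8751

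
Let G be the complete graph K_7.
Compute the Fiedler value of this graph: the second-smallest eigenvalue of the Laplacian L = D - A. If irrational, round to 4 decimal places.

7

The graph has 7 vertices and degree multiset [6, 6, 6, 6, 6, 6, 6]; D is the diagonal matrix of degrees and L = D - A. The smallest Laplacian eigenvalue is always 0. The next one, lambda_2 = 7, measures how hard the graph is to disconnect: larger values mean better connectivity. There is one zero in the spectrum, matching the 1 component.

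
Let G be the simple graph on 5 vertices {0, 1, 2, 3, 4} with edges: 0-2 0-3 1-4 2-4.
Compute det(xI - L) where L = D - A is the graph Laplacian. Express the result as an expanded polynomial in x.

Each diagonal entry of L is the vertex degree and each off-diagonal entry is -1 where an edge is present, 0 otherwise; in the order [0, 1, 2, 3, 4] the diagonal is [2, 1, 2, 1, 2]. L has integer entries, so p(x) = det(xI - L) has integer coefficients. Expanding the determinant yields x^5 - 8x^4 + 21x^3 - 20x^2 + 5x. Since p(0) = det(-L) = 0, x divides p(x). The largest eigenvalue, 3.6180, is at most the vertex count 5.

x^5 - 8x^4 + 21x^3 - 20x^2 + 5x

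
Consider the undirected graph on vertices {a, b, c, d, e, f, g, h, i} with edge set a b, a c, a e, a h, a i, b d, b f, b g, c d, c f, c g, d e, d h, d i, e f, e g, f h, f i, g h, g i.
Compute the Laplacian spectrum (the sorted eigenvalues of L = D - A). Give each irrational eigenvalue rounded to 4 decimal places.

[0, 4, 4, 4, 4, 5, 5, 5, 9]

With the vertex order [a, b, c, d, e, f, g, h, i], the degrees are [5, 4, 4, 5, 4, 5, 5, 4, 4], giving D = diag(5, 4, 4, 5, 4, 5, 5, 4, 4) and L = D - A. The multiplicity of 0 as a Laplacian eigenvalue equals the number of connected components. By the matrix-tree theorem the graph has (1/9) * product of the nonzero eigenvalues = 32000 spanning trees. There is one zero in the spectrum, matching the 1 component.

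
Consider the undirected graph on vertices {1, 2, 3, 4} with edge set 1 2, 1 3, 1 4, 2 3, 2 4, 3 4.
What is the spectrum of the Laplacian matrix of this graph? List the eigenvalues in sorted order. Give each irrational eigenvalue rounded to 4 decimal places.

[0, 4, 4, 4]

Each diagonal entry of L is the vertex degree and each off-diagonal entry is -1 where an edge is present, 0 otherwise; in the order [1, 2, 3, 4] the diagonal is [3, 3, 3, 3]. Diagonalising L (or applying a numerical eigensolver to the 4x4 matrix) gives the spectrum above. The single zero eigenvalue shows the graph is connected.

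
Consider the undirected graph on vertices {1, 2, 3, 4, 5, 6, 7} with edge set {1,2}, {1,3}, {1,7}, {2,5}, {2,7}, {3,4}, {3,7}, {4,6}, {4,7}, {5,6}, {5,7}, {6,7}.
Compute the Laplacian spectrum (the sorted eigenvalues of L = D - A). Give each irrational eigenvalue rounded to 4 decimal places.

[0, 2, 2, 4, 4, 5, 7]

Reading degrees in the order [1, 2, 3, 4, 5, 6, 7] gives [3, 3, 3, 3, 3, 3, 6]; set D = diag(3, 3, 3, 3, 3, 3, 6) and form L = D - A. Since every row of L sums to 0, the all-ones vector is in the kernel and 0 is an eigenvalue. The single zero eigenvalue shows the graph is connected. The largest eigenvalue, 7, is at most the vertex count 7. There is one zero in the spectrum, matching the 1 component.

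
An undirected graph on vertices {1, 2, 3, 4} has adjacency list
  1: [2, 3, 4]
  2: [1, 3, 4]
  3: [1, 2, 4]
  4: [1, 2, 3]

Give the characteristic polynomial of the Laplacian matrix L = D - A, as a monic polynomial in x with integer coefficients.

x^4 - 12x^3 + 48x^2 - 64x

Each diagonal entry of L is the vertex degree and each off-diagonal entry is -1 where an edge is present, 0 otherwise; in the order [1, 2, 3, 4] the diagonal is [3, 3, 3, 3]. Computing det(xI - L) by cofactor expansion (or equivalently via sum-over-permutations) gives x^4 - 12x^3 + 48x^2 - 64x. The coefficient of x^3 equals -trace(L) = -12, matching the sum of degrees. There is one zero in the spectrum, matching the 1 component. By the matrix-tree theorem the graph has (1/4) * product of the nonzero eigenvalues = 16 spanning trees.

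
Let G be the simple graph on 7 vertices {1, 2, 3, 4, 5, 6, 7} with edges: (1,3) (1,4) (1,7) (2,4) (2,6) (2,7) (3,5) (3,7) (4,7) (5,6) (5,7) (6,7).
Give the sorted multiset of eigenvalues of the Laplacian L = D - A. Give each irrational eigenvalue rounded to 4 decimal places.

With the vertex order [1, 2, 3, 4, 5, 6, 7], the degrees are [3, 3, 3, 3, 3, 3, 6], giving D = diag(3, 3, 3, 3, 3, 3, 6) and L = D - A. L is symmetric positive semidefinite, so every eigenvalue is real and nonnegative. The eigenvalues sum to 24, which equals trace(L) = 2|E|.

[0, 2, 2, 4, 4, 5, 7]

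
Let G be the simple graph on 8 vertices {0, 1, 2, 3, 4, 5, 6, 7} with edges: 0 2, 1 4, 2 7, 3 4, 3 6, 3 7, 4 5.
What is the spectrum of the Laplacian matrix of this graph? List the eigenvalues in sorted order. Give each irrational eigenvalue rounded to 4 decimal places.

With the vertex order [0, 1, 2, 3, 4, 5, 6, 7], the degrees are [1, 1, 2, 3, 3, 1, 1, 2], giving D = diag(1, 1, 2, 3, 3, 1, 1, 2) and L = D - A. L is symmetric positive semidefinite, so every eigenvalue is real and nonnegative. By the matrix-tree theorem the graph has (1/8) * product of the nonzero eigenvalues = 1 spanning tree.

[0, 0.2243, 0.5858, 1, 1.4108, 2.7237, 3.4142, 4.6412]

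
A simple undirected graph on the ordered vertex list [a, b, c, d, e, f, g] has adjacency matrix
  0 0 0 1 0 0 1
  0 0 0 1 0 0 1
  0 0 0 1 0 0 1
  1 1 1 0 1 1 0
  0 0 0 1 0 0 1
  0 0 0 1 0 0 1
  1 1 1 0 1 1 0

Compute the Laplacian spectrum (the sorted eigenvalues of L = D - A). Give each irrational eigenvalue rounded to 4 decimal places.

[0, 2, 2, 2, 2, 5, 7]

Reading degrees in the order [a, b, c, d, e, f, g] gives [2, 2, 2, 5, 2, 2, 5]; set D = diag(2, 2, 2, 5, 2, 2, 5) and form L = D - A. Diagonalising L (or applying a numerical eigensolver to the 7x7 matrix) gives the spectrum above.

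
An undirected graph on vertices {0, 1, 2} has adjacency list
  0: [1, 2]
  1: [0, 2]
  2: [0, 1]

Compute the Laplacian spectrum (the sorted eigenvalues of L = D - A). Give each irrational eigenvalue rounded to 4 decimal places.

[0, 3, 3]

With the vertex order [0, 1, 2], the degrees are [2, 2, 2], giving D = diag(2, 2, 2) and L = D - A. Since every row of L sums to 0, the all-ones vector is in the kernel and 0 is an eigenvalue. The single zero eigenvalue shows the graph is connected. The eigenvalues sum to 6, which equals trace(L) = 2|E|. The largest eigenvalue, 3, is at most the vertex count 3.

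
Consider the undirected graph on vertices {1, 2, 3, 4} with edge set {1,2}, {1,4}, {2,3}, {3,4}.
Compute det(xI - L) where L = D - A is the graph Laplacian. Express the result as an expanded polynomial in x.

Reading degrees in the order [1, 2, 3, 4] gives [2, 2, 2, 2]; set D = diag(2, 2, 2, 2) and form L = D - A. The eigenvalues of L are [0, 2, 2, 4]; the characteristic polynomial is the product of (x - lambda_i), which multiplies out to x^4 - 8x^3 + 20x^2 - 16x. The constant term is 0 because L is singular (the all-ones vector lies in its kernel). By the matrix-tree theorem the graph has (1/4) * product of the nonzero eigenvalues = 4 spanning trees.

x^4 - 8x^3 + 20x^2 - 16x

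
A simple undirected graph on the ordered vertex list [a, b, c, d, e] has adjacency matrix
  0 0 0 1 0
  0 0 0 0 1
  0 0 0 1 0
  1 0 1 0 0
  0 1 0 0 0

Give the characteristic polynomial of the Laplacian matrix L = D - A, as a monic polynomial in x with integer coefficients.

x^5 - 6x^4 + 11x^3 - 6x^2

Each diagonal entry of L is the vertex degree and each off-diagonal entry is -1 where an edge is present, 0 otherwise; in the order [a, b, c, d, e] the diagonal is [1, 1, 1, 2, 1]. The eigenvalues of L are [0, 0, 1, 2, 3]; the characteristic polynomial is the product of (x - lambda_i), which multiplies out to x^5 - 6x^4 + 11x^3 - 6x^2. The coefficient of x^4 equals -trace(L) = -6, matching the sum of degrees. The largest eigenvalue, 3, is at most the vertex count 5. The eigenvalues sum to 6, which equals trace(L) = 2|E|.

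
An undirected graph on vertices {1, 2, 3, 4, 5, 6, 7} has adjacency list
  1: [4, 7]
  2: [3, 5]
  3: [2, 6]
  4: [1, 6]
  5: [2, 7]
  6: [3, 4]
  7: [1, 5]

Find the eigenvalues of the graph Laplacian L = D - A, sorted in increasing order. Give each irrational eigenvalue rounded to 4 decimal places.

[0, 0.7530, 0.7530, 2.4450, 2.4450, 3.8019, 3.8019]

With the vertex order [1, 2, 3, 4, 5, 6, 7], the degrees are [2, 2, 2, 2, 2, 2, 2], giving D = diag(2, 2, 2, 2, 2, 2, 2) and L = D - A. Since every row of L sums to 0, the all-ones vector is in the kernel and 0 is an eigenvalue. By the matrix-tree theorem the graph has (1/7) * product of the nonzero eigenvalues = 7 spanning trees.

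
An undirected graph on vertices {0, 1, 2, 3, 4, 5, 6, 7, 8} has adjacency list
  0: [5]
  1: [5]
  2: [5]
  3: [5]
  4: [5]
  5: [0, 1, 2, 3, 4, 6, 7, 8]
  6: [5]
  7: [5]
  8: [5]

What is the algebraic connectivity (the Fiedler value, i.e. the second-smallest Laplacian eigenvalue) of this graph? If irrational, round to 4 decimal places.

1

Each diagonal entry of L is the vertex degree and each off-diagonal entry is -1 where an edge is present, 0 otherwise; in the order [0, 1, 2, 3, 4, 5, 6, 7, 8] the diagonal is [1, 1, 1, 1, 1, 8, 1, 1, 1]. The sorted Laplacian eigenvalues are [0, 1, 1, 1, 1, 1, 1, 1, 9]; the algebraic connectivity is the second entry, 1. There is one zero in the spectrum, matching the 1 component.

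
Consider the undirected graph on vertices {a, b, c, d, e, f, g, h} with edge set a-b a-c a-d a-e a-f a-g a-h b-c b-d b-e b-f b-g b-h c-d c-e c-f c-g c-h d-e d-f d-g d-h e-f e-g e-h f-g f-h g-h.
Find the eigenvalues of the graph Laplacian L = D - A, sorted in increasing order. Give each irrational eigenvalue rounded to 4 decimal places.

[0, 8, 8, 8, 8, 8, 8, 8]

With the vertex order [a, b, c, d, e, f, g, h], the degrees are [7, 7, 7, 7, 7, 7, 7, 7], giving D = diag(7, 7, 7, 7, 7, 7, 7, 7) and L = D - A. The multiplicity of 0 as a Laplacian eigenvalue equals the number of connected components. The largest eigenvalue, 8, is at most the vertex count 8. The eigenvalues sum to 56, which equals trace(L) = 2|E|.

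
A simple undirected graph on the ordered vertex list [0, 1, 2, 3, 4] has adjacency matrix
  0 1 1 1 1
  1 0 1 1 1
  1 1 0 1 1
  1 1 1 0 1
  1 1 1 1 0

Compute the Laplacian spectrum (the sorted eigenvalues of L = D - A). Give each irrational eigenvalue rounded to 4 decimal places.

With the vertex order [0, 1, 2, 3, 4], the degrees are [4, 4, 4, 4, 4], giving D = diag(4, 4, 4, 4, 4) and L = D - A. The multiplicity of 0 as a Laplacian eigenvalue equals the number of connected components. The eigenvalues sum to 20, which equals trace(L) = 2|E|.

[0, 5, 5, 5, 5]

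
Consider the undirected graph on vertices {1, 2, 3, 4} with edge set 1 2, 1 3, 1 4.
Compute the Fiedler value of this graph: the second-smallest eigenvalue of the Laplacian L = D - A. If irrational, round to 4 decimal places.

With the vertex order [1, 2, 3, 4], the degrees are [3, 1, 1, 1], giving D = diag(3, 1, 1, 1) and L = D - A. The sorted Laplacian eigenvalues are [0, 1, 1, 4]; the algebraic connectivity is the second entry, 1.

1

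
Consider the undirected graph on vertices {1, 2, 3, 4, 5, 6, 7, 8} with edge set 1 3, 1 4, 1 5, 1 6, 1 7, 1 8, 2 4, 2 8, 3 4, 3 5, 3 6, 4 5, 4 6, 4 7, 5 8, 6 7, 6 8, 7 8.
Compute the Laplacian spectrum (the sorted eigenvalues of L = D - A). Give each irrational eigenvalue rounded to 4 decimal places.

[0, 1.9378, 3.3916, 4.3631, 5.4383, 6.2576, 6.9720, 7.6397]

Each diagonal entry of L is the vertex degree and each off-diagonal entry is -1 where an edge is present, 0 otherwise; in the order [1, 2, 3, 4, 5, 6, 7, 8] the diagonal is [6, 2, 4, 6, 4, 5, 4, 5]. Diagonalising L (or applying a numerical eigensolver to the 8x8 matrix) gives the spectrum above. The largest eigenvalue, 7.6397, is at most the vertex count 8.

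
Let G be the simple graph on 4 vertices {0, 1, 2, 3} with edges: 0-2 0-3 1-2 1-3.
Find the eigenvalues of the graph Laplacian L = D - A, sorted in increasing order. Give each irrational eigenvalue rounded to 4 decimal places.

Reading degrees in the order [0, 1, 2, 3] gives [2, 2, 2, 2]; set D = diag(2, 2, 2, 2) and form L = D - A. Diagonalising L (or applying a numerical eigensolver to the 4x4 matrix) gives the spectrum above. The single zero eigenvalue shows the graph is connected. The eigenvalues sum to 8, which equals trace(L) = 2|E|.

[0, 2, 2, 4]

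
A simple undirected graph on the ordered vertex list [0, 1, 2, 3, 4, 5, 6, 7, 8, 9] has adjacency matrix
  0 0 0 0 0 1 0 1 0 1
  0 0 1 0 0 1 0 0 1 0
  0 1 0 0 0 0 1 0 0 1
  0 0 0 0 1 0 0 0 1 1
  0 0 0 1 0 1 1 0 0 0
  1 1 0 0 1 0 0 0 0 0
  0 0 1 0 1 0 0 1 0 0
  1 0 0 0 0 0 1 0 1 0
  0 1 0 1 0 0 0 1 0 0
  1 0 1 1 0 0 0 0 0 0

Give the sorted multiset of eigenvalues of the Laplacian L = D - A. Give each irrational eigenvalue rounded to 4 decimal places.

Each diagonal entry of L is the vertex degree and each off-diagonal entry is -1 where an edge is present, 0 otherwise; in the order [0, 1, 2, 3, 4, 5, 6, 7, 8, 9] the diagonal is [3, 3, 3, 3, 3, 3, 3, 3, 3, 3]. Diagonalising L (or applying a numerical eigensolver to the 10x10 matrix) gives the spectrum above. The single zero eigenvalue shows the graph is connected. The largest eigenvalue, 5, is at most the vertex count 10. The eigenvalues sum to 30, which equals trace(L) = 2|E|.

[0, 2, 2, 2, 2, 2, 5, 5, 5, 5]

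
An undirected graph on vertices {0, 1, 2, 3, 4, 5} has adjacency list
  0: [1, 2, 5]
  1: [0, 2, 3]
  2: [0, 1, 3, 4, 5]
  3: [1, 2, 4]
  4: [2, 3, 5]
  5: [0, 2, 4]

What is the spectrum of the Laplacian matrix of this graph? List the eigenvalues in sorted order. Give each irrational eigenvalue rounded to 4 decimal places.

[0, 2.3820, 2.3820, 4.6180, 4.6180, 6]

With the vertex order [0, 1, 2, 3, 4, 5], the degrees are [3, 3, 5, 3, 3, 3], giving D = diag(3, 3, 5, 3, 3, 3) and L = D - A. Since every row of L sums to 0, the all-ones vector is in the kernel and 0 is an eigenvalue. The single zero eigenvalue shows the graph is connected.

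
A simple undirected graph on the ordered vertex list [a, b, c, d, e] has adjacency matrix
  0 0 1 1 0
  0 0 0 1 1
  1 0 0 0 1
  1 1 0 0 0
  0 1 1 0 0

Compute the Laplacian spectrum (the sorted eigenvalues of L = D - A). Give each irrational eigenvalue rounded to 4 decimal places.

With the vertex order [a, b, c, d, e], the degrees are [2, 2, 2, 2, 2], giving D = diag(2, 2, 2, 2, 2) and L = D - A. L is symmetric positive semidefinite, so every eigenvalue is real and nonnegative. The single zero eigenvalue shows the graph is connected. There is one zero in the spectrum, matching the 1 component. The eigenvalues sum to 10, which equals trace(L) = 2|E|.

[0, 1.3820, 1.3820, 3.6180, 3.6180]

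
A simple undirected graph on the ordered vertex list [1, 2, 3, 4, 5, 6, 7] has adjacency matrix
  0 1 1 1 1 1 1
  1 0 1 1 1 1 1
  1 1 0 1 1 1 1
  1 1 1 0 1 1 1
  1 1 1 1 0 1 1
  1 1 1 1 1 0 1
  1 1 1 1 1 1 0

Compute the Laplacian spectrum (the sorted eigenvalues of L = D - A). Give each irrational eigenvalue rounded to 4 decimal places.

Reading degrees in the order [1, 2, 3, 4, 5, 6, 7] gives [6, 6, 6, 6, 6, 6, 6]; set D = diag(6, 6, 6, 6, 6, 6, 6) and form L = D - A. The multiplicity of 0 as a Laplacian eigenvalue equals the number of connected components.

[0, 7, 7, 7, 7, 7, 7]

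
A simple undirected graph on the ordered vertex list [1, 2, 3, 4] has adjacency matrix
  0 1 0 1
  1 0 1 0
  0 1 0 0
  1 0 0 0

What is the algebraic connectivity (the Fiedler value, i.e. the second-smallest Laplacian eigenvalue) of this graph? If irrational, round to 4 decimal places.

0.5858

Reading degrees in the order [1, 2, 3, 4] gives [2, 2, 1, 1]; set D = diag(2, 2, 1, 1) and form L = D - A. The sorted Laplacian eigenvalues are [0, 0.5858, 2, 3.4142]; the algebraic connectivity is the second entry, 0.5858. The largest eigenvalue, 3.4142, is at most the vertex count 4. By the matrix-tree theorem the graph has (1/4) * product of the nonzero eigenvalues = 1 spanning tree.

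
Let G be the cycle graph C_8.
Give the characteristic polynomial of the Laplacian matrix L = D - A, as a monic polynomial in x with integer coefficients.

The graph has 8 vertices and degree multiset [2, 2, 2, 2, 2, 2, 2, 2]; D is the diagonal matrix of degrees and L = D - A. Computing det(xI - L) by cofactor expansion (or equivalently via sum-over-permutations) gives x^8 - 16x^7 + 104x^6 - 352x^5 + 660x^4 - 672x^3 + 336x^2 - 64x. Since p(0) = det(-L) = 0, x divides p(x).

x^8 - 16x^7 + 104x^6 - 352x^5 + 660x^4 - 672x^3 + 336x^2 - 64x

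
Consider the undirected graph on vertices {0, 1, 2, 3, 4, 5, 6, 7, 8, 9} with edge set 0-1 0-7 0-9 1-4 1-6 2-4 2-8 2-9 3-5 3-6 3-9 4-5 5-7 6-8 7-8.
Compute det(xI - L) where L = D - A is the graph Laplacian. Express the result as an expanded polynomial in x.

Reading degrees in the order [0, 1, 2, 3, 4, 5, 6, 7, 8, 9] gives [3, 3, 3, 3, 3, 3, 3, 3, 3, 3]; set D = diag(3, 3, 3, 3, 3, 3, 3, 3, 3, 3) and form L = D - A. Computing det(xI - L) by cofactor expansion (or equivalently via sum-over-permutations) gives x^10 - 30x^9 + 390x^8 - 2880x^7 + 13305x^6 - 39882x^5 + 77640x^4 - 94800x^3 + 66000x^2 - 20000x. Since p(0) = det(-L) = 0, x divides p(x).

x^10 - 30x^9 + 390x^8 - 2880x^7 + 13305x^6 - 39882x^5 + 77640x^4 - 94800x^3 + 66000x^2 - 20000x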